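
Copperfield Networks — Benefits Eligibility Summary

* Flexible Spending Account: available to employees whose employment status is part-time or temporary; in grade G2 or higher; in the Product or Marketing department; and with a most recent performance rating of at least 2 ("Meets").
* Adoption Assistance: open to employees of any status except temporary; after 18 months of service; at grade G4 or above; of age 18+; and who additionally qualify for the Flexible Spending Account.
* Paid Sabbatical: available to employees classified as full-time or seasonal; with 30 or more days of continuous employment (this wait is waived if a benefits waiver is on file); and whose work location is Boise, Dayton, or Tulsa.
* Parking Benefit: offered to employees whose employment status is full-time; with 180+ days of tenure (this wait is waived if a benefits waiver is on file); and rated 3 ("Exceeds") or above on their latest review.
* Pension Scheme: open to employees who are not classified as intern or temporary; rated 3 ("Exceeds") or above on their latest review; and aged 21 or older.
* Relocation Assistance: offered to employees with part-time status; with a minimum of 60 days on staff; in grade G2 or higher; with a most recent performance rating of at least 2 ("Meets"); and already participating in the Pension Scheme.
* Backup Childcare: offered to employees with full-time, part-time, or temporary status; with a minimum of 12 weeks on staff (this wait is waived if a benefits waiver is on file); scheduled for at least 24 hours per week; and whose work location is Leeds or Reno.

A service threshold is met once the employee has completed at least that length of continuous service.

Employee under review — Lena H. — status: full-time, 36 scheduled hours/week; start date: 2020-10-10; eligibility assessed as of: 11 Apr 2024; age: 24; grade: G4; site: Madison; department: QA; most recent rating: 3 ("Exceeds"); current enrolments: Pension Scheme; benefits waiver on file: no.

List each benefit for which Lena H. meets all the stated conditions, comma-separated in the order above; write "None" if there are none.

Service from 2020-10-10 to 11 Apr 2024: 1279 days.
Flexible Spending Account — status full-time ✗ (requires part-time or temporary) → not eligible.
Adoption Assistance — status full-time ✓ (not excluded); service 1279 days ≥ 18 months (≈540 days) ✓; grade G4 ≥ G4 ✓; age 24 ≥ 18 ✓; not eligible for Flexible Spending Account ✗ → not eligible.
Paid Sabbatical — status full-time ✓; no waiver, service 1279 days ≥ 30 days ✓; site Madison ✗ (not Boise, Dayton, or Tulsa) → not eligible.
Parking Benefit — status full-time ✓; no waiver, service 1279 days ≥ 180 days ✓; rating 3 ≥ 3 ✓ → eligible.
Pension Scheme — status full-time ✓ (not excluded); rating 3 ≥ 3 ✓; age 24 ≥ 21 ✓ → eligible.
Relocation Assistance — status full-time ✗ (requires part-time) → not eligible.
Backup Childcare — status full-time ✓; no waiver, service 1279 days ≥ 12 weeks (≈84 days) ✓; 36 hrs/wk ≥ 24 ✓; site Madison ✗ (not Leeds or Reno) → not eligible.

Parking Benefit, Pension Scheme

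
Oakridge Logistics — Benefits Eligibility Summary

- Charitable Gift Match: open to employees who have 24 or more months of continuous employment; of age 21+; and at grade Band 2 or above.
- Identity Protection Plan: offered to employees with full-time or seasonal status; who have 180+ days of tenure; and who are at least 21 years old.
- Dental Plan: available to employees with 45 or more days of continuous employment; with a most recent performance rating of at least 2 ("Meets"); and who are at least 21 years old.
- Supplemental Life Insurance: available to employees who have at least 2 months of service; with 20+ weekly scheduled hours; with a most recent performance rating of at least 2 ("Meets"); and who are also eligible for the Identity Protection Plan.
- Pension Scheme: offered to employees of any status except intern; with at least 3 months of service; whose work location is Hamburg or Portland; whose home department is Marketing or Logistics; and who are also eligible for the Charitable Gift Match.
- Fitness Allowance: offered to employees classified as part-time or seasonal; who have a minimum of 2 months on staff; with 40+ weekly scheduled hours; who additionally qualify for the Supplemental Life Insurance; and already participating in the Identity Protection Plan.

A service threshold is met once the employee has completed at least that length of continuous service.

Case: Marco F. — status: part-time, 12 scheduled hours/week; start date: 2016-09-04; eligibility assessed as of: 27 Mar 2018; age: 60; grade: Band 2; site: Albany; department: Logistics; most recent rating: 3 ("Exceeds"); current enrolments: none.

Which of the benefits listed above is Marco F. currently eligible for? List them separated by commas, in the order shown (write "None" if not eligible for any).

Dental Plan

Service from 2016-09-04 to 27 Mar 2018: 569 days.
Charitable Gift Match — service 569 days < 24 months (≈720 days) ✗ → not eligible.
Identity Protection Plan — status part-time ✗ (requires full-time or seasonal) → not eligible.
Dental Plan — service 569 days ≥ 45 days ✓; rating 3 ≥ 2 ✓; age 60 ≥ 21 ✓ → eligible.
Supplemental Life Insurance — service 569 days ≥ 2 months (≈60 days) ✓; 12 hrs/wk < 20 ✗ → not eligible.
Pension Scheme — status part-time ✓ (not excluded); service 569 days ≥ 3 months (≈90 days) ✓; site Albany ✗ (not Hamburg or Portland) → not eligible.
Fitness Allowance — status part-time ✓; service 569 days ≥ 2 months (≈60 days) ✓; 12 hrs/wk < 40 ✗ → not eligible.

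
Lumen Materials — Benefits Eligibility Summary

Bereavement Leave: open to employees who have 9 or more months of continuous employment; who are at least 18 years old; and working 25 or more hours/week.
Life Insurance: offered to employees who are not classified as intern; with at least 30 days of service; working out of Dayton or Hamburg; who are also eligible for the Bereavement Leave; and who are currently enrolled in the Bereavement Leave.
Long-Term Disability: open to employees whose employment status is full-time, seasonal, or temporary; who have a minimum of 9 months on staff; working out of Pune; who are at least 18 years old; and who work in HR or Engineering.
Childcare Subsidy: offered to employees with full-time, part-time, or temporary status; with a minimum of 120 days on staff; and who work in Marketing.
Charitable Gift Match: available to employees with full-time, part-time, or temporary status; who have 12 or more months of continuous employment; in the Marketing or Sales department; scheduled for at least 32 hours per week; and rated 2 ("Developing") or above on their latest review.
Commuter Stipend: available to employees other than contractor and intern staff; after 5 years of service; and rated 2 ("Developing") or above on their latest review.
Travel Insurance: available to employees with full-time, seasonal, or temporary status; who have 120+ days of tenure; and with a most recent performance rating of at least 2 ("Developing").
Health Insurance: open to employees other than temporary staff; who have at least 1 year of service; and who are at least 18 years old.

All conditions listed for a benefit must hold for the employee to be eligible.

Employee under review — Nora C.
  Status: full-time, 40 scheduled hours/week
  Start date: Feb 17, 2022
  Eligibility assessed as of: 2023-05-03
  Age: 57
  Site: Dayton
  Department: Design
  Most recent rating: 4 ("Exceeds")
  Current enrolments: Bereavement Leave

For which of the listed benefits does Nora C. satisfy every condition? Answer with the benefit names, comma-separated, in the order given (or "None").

Service from Feb 17, 2022 to 2023-05-03: 440 days.
Bereavement Leave — service 440 days ≥ 9 months (≈270 days) ✓; age 57 ≥ 18 ✓; 40 hrs/wk ≥ 25 ✓ → eligible.
Life Insurance — status full-time ✓ (not excluded); service 440 days ≥ 30 days ✓; site Dayton ✓; eligible for Bereavement Leave ✓; enrolled in Bereavement Leave ✓ → eligible.
Long-Term Disability — status full-time ✓; service 440 days ≥ 9 months (≈270 days) ✓; site Dayton ✗ (not Pune) → not eligible.
Childcare Subsidy — status full-time ✓; service 440 days ≥ 120 days ✓; dept Design ✗ → not eligible.
Charitable Gift Match — status full-time ✓; service 440 days ≥ 12 months (≈360 days) ✓; dept Design ✗ → not eligible.
Commuter Stipend — status full-time ✓ (not excluded); service 440 days < 5 years (≈1825 days) ✗ → not eligible.
Travel Insurance — status full-time ✓; service 440 days ≥ 120 days ✓; rating 4 ≥ 2 ✓ → eligible.
Health Insurance — status full-time ✓ (not excluded); service 440 days ≥ 1 year (≈365 days) ✓; age 57 ≥ 18 ✓ → eligible.

Bereavement Leave, Life Insurance, Travel Insurance, Health Insurance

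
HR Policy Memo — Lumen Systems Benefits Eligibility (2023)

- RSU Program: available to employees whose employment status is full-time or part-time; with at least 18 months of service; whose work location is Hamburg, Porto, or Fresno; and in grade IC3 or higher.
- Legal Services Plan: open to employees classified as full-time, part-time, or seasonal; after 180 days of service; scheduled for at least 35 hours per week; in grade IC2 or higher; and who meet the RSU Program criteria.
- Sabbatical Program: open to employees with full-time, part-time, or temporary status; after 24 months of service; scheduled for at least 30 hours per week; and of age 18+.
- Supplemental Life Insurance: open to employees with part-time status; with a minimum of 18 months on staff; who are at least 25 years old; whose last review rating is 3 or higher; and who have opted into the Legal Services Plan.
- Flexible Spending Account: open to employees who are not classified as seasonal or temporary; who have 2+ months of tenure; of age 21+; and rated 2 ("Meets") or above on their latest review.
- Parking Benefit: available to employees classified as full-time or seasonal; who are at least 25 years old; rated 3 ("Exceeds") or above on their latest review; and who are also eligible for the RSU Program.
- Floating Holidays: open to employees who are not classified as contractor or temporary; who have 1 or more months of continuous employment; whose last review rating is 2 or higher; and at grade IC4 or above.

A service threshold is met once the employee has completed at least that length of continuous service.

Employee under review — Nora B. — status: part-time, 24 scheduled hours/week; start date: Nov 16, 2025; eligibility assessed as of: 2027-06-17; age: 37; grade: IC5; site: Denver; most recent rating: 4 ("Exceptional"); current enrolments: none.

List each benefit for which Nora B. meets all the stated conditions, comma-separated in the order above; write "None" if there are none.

Service from Nov 16, 2025 to 2027-06-17: 578 days.
RSU Program — status part-time ✓; service 578 days ≥ 18 months (≈540 days) ✓; site Denver ✗ (not Hamburg, Porto, or Fresno) → not eligible.
Legal Services Plan — status part-time ✓; service 578 days ≥ 180 days ✓; 24 hrs/wk < 35 ✗ → not eligible.
Sabbatical Program — status part-time ✓; service 578 days < 24 months (≈720 days) ✗ → not eligible.
Supplemental Life Insurance — status part-time ✓; service 578 days ≥ 18 months (≈540 days) ✓; age 37 ≥ 25 ✓; rating 4 ≥ 3 ✓; not enrolled in Legal Services Plan ✗ → not eligible.
Flexible Spending Account — status part-time ✓ (not excluded); service 578 days ≥ 2 months (≈60 days) ✓; age 37 ≥ 21 ✓; rating 4 ≥ 2 ✓ → eligible.
Parking Benefit — status part-time ✗ (requires full-time or seasonal) → not eligible.
Floating Holidays — status part-time ✓ (not excluded); service 578 days ≥ 1 month (≈30 days) ✓; rating 4 ≥ 2 ✓; grade IC5 ≥ IC4 ✓ → eligible.

Flexible Spending Account, Floating Holidays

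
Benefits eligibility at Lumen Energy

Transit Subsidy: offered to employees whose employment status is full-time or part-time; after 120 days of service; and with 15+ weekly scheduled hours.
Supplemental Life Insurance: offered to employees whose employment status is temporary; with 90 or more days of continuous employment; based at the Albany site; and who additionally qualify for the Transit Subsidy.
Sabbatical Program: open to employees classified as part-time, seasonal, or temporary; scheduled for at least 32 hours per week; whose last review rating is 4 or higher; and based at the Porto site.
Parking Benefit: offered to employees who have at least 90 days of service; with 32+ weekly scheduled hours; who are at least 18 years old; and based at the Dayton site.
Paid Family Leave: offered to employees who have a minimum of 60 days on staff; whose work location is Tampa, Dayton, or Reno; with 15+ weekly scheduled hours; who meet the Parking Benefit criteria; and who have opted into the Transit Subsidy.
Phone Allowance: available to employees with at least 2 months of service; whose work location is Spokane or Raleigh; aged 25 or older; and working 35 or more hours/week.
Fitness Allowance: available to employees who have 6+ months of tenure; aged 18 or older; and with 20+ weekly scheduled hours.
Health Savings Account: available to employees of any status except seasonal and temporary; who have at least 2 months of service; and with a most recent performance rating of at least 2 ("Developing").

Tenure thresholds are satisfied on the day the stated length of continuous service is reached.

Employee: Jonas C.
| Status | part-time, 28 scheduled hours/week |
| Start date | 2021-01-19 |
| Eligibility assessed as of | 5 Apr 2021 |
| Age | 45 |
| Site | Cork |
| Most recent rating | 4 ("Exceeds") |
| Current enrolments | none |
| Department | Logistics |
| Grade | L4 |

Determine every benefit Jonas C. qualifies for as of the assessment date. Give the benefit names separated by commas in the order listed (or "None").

Health Savings Account

Service from 2021-01-19 to 5 Apr 2021: 76 days.
Transit Subsidy — status part-time ✓; service 76 days < 120 days ✗ → not eligible.
Supplemental Life Insurance — status part-time ✗ (requires temporary) → not eligible.
Sabbatical Program — status part-time ✓; 28 hrs/wk < 32 ✗ → not eligible.
Parking Benefit — service 76 days < 90 days ✗ → not eligible.
Paid Family Leave — service 76 days ≥ 60 days ✓; site Cork ✗ (not Tampa, Dayton, or Reno) → not eligible.
Phone Allowance — service 76 days ≥ 2 months (≈60 days) ✓; site Cork ✗ (not Spokane or Raleigh) → not eligible.
Fitness Allowance — service 76 days < 6 months (≈180 days) ✗ → not eligible.
Health Savings Account — status part-time ✓ (not excluded); service 76 days ≥ 2 months (≈60 days) ✓; rating 4 ≥ 2 ✓ → eligible.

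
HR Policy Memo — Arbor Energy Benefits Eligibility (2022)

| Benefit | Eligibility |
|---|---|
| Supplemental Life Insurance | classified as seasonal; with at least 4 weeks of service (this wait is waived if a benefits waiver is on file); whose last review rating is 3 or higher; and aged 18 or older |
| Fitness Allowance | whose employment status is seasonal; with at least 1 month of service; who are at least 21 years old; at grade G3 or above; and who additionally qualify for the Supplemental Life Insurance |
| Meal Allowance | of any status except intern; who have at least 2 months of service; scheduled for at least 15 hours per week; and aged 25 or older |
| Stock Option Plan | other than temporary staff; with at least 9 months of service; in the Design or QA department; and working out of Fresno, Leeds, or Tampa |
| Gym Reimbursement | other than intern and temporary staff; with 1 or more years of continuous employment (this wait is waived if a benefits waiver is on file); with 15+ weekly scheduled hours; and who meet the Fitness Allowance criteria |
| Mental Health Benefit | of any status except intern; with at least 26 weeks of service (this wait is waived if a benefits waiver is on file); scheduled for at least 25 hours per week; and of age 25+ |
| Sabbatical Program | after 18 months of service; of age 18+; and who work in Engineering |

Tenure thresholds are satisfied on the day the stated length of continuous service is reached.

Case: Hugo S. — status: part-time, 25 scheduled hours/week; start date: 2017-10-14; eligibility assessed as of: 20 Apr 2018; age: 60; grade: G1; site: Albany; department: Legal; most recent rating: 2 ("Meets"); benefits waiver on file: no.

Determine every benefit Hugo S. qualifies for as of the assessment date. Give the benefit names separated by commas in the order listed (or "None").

Service from 2017-10-14 to 20 Apr 2018: 188 days.
Supplemental Life Insurance — status part-time ✗ (requires seasonal) → not eligible.
Fitness Allowance — status part-time ✗ (requires seasonal) → not eligible.
Meal Allowance — status part-time ✓ (not excluded); service 188 days ≥ 2 months (≈60 days) ✓; 25 hrs/wk ≥ 15 ✓; age 60 ≥ 25 ✓ → eligible.
Stock Option Plan — status part-time ✓ (not excluded); service 188 days < 9 months (≈270 days) ✗ → not eligible.
Gym Reimbursement — status part-time ✓ (not excluded); no waiver, service 188 days < 1 year (≈365 days) ✗ → not eligible.
Mental Health Benefit — status part-time ✓ (not excluded); no waiver, service 188 days ≥ 26 weeks (≈182 days) ✓; 25 hrs/wk ≥ 25 ✓; age 60 ≥ 25 ✓ → eligible.
Sabbatical Program — service 188 days < 18 months (≈540 days) ✗ → not eligible.

Meal Allowance, Mental Health Benefit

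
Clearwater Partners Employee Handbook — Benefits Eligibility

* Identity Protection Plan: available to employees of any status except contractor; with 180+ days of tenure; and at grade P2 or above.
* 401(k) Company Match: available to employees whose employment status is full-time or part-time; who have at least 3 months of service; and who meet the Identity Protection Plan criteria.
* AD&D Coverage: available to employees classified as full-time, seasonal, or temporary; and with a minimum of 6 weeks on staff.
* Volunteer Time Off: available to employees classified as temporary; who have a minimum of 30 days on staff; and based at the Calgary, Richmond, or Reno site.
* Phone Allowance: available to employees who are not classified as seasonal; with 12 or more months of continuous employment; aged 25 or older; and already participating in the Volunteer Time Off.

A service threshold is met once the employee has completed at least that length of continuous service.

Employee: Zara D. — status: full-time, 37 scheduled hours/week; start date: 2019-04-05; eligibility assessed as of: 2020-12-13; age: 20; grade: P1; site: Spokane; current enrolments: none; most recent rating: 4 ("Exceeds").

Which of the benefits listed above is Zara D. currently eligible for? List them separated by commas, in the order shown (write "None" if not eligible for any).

AD&D Coverage

Service from 2019-04-05 to 2020-12-13: 618 days.
Identity Protection Plan — status full-time ✓ (not excluded); service 618 days ≥ 180 days ✓; grade P1 < P2 ✗ → not eligible.
401(k) Company Match — status full-time ✓; service 618 days ≥ 3 months (≈90 days) ✓; not eligible for Identity Protection Plan ✗ → not eligible.
AD&D Coverage — status full-time ✓; service 618 days ≥ 6 weeks (≈42 days) ✓ → eligible.
Volunteer Time Off — status full-time ✗ (requires temporary) → not eligible.
Phone Allowance — status full-time ✓ (not excluded); service 618 days ≥ 12 months (≈360 days) ✓; age 20 < 25 ✗ → not eligible.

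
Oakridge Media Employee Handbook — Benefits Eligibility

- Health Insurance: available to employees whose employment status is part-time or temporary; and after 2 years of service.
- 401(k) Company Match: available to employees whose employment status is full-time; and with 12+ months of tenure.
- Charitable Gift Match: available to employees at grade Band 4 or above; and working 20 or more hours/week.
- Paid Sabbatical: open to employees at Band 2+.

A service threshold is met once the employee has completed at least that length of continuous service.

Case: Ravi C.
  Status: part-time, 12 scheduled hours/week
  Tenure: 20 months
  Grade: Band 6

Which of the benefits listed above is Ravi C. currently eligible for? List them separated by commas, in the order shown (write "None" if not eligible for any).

Paid Sabbatical

Health Insurance — status part-time ✓; service 20 months < 2 years (≈730 days) ✗ → not eligible.
401(k) Company Match — status part-time ✗ (requires full-time) → not eligible.
Charitable Gift Match — grade Band 6 ≥ Band 4 ✓; 12 hrs/wk < 20 ✗ → not eligible.
Paid Sabbatical — grade Band 6 ≥ Band 2 ✓ → eligible.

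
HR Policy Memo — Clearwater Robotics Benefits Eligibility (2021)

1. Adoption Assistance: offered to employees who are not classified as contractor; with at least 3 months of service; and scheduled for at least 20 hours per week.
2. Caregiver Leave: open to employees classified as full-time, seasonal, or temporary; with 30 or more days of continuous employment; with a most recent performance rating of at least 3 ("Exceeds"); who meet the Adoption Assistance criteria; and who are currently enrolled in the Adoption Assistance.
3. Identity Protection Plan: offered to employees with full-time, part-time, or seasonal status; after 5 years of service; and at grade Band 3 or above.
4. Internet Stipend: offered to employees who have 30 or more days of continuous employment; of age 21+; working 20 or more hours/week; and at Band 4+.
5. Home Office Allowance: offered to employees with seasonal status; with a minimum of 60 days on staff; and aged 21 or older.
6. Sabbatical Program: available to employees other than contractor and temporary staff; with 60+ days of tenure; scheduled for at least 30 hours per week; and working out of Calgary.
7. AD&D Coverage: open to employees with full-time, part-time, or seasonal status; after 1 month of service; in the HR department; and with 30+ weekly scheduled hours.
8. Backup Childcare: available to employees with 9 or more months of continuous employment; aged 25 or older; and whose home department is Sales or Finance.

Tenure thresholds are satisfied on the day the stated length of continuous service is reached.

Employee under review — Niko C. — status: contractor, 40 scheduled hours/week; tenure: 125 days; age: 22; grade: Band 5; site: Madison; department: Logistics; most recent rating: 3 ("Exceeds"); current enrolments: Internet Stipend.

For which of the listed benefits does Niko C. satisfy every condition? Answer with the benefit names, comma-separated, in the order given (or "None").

Adoption Assistance — status contractor ✗ (excluded) → not eligible.
Caregiver Leave — status contractor ✗ (requires full-time, seasonal, or temporary) → not eligible.
Identity Protection Plan — status contractor ✗ (requires full-time, part-time, or seasonal) → not eligible.
Internet Stipend — service 125 days ≥ 30 days ✓; age 22 ≥ 21 ✓; 40 hrs/wk ≥ 20 ✓; grade Band 5 ≥ Band 4 ✓ → eligible.
Home Office Allowance — status contractor ✗ (requires seasonal) → not eligible.
Sabbatical Program — status contractor ✗ (excluded) → not eligible.
AD&D Coverage — status contractor ✗ (requires full-time, part-time, or seasonal) → not eligible.
Backup Childcare — service 125 days < 9 months (≈270 days) ✗ → not eligible.

Internet Stipend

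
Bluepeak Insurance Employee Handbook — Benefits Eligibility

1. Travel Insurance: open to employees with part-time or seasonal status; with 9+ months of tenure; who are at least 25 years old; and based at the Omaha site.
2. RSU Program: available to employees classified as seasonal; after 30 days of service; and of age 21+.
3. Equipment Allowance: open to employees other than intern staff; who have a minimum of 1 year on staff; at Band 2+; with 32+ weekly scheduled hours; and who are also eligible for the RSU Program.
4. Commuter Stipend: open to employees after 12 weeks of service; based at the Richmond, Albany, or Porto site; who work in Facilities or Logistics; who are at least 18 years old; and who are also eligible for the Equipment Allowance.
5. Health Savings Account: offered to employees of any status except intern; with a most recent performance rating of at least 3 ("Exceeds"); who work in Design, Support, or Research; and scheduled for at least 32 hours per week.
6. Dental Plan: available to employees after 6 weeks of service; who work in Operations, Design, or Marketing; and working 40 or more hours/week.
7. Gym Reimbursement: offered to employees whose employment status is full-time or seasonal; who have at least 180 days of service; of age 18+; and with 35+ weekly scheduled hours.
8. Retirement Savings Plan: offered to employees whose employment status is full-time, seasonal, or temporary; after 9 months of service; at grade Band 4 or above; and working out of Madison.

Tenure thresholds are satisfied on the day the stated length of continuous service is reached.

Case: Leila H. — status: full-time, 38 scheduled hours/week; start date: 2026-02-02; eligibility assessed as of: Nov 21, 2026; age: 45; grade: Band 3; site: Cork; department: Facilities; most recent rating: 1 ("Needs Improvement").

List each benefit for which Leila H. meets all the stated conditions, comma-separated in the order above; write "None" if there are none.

Service from 2026-02-02 to Nov 21, 2026: 292 days.
Travel Insurance — status full-time ✗ (requires part-time or seasonal) → not eligible.
RSU Program — status full-time ✗ (requires seasonal) → not eligible.
Equipment Allowance — status full-time ✓ (not excluded); service 292 days < 1 year (≈365 days) ✗ → not eligible.
Commuter Stipend — service 292 days ≥ 12 weeks (≈84 days) ✓; site Cork ✗ (not Richmond, Albany, or Porto) → not eligible.
Health Savings Account — status full-time ✓ (not excluded); rating 1 < 3 ✗ → not eligible.
Dental Plan — service 292 days ≥ 6 weeks (≈42 days) ✓; dept Facilities ✗ → not eligible.
Gym Reimbursement — status full-time ✓; service 292 days ≥ 180 days ✓; age 45 ≥ 18 ✓; 38 hrs/wk ≥ 35 ✓ → eligible.
Retirement Savings Plan — status full-time ✓; service 292 days ≥ 9 months (≈270 days) ✓; grade Band 3 < Band 4 ✗ → not eligible.

Gym Reimbursement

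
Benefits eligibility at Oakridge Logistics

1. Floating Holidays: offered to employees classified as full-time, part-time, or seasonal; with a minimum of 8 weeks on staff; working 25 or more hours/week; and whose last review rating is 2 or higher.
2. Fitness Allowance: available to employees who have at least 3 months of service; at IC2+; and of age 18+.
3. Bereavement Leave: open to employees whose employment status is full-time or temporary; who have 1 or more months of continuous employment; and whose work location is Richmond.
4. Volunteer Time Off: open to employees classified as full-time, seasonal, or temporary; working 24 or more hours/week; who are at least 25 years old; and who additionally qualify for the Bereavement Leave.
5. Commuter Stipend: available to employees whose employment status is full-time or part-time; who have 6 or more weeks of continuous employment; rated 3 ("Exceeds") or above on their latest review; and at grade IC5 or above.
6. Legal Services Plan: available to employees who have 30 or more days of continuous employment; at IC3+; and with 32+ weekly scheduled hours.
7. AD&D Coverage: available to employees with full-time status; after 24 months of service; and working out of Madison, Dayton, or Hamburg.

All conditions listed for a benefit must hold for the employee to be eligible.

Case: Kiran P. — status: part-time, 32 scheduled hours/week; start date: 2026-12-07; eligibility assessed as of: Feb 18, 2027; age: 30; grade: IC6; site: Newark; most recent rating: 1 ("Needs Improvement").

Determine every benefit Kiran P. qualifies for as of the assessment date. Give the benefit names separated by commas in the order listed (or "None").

Service from 2026-12-07 to Feb 18, 2027: 73 days.
Floating Holidays — status part-time ✓; service 73 days ≥ 8 weeks (≈56 days) ✓; 32 hrs/wk ≥ 25 ✓; rating 1 < 2 ✗ → not eligible.
Fitness Allowance — service 73 days < 3 months (≈90 days) ✗ → not eligible.
Bereavement Leave — status part-time ✗ (requires full-time or temporary) → not eligible.
Volunteer Time Off — status part-time ✗ (requires full-time, seasonal, or temporary) → not eligible.
Commuter Stipend — status part-time ✓; service 73 days ≥ 6 weeks (≈42 days) ✓; rating 1 < 3 ✗ → not eligible.
Legal Services Plan — service 73 days ≥ 30 days ✓; grade IC6 ≥ IC3 ✓; 32 hrs/wk ≥ 32 ✓ → eligible.
AD&D Coverage — status part-time ✗ (requires full-time) → not eligible.

Legal Services Plan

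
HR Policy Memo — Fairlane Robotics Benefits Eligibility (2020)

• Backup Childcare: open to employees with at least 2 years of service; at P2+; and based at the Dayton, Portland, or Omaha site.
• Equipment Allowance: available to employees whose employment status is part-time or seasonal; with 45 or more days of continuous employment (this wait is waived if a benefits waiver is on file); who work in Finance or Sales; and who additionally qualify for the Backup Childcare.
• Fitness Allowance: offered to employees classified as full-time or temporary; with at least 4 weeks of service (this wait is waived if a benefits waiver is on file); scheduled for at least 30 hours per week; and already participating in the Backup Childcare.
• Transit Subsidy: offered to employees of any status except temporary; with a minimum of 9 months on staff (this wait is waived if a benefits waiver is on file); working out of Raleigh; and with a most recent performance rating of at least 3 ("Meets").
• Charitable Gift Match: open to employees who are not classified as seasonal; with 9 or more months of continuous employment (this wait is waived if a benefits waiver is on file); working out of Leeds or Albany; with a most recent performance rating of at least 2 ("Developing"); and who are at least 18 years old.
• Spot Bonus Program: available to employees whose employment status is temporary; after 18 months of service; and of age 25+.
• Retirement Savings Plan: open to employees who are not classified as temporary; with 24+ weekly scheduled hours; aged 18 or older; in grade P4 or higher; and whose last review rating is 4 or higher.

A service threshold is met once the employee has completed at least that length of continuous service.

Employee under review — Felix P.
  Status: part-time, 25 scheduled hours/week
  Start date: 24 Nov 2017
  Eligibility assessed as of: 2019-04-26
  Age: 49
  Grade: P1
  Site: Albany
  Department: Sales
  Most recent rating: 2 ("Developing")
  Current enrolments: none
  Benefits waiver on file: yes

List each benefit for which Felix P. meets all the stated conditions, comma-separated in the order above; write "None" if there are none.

Service from 24 Nov 2017 to 2019-04-26: 518 days.
Backup Childcare — service 518 days < 2 years (≈730 days) ✗ → not eligible.
Equipment Allowance — status part-time ✓; benefits waiver on file ✓; dept Sales ✓; not eligible for Backup Childcare ✗ → not eligible.
Fitness Allowance — status part-time ✗ (requires full-time or temporary) → not eligible.
Transit Subsidy — status part-time ✓ (not excluded); benefits waiver on file ✓; site Albany ✗ (not Raleigh) → not eligible.
Charitable Gift Match — status part-time ✓ (not excluded); benefits waiver on file ✓; site Albany ✓; rating 2 ≥ 2 ✓; age 49 ≥ 18 ✓ → eligible.
Spot Bonus Program — status part-time ✗ (requires temporary) → not eligible.
Retirement Savings Plan — status part-time ✓ (not excluded); 25 hrs/wk ≥ 24 ✓; age 49 ≥ 18 ✓; grade P1 < P4 ✗ → not eligible.

Charitable Gift Match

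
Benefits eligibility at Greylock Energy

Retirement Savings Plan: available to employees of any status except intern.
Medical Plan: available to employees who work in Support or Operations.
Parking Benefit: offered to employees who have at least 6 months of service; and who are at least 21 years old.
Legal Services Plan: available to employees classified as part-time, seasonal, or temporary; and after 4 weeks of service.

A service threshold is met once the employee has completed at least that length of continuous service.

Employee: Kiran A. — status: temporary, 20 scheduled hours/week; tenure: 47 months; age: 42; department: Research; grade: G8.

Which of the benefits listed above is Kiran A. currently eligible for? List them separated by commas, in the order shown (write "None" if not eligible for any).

Retirement Savings Plan — status temporary ✓ (not excluded) → eligible.
Medical Plan — dept Research ✗ → not eligible.
Parking Benefit — service 47 months ≥ 6 months ✓; age 42 ≥ 21 ✓ → eligible.
Legal Services Plan — status temporary ✓; service 47 months ≥ 4 weeks (≈28 days) ✓ → eligible.

Retirement Savings Plan, Parking Benefit, Legal Services Plan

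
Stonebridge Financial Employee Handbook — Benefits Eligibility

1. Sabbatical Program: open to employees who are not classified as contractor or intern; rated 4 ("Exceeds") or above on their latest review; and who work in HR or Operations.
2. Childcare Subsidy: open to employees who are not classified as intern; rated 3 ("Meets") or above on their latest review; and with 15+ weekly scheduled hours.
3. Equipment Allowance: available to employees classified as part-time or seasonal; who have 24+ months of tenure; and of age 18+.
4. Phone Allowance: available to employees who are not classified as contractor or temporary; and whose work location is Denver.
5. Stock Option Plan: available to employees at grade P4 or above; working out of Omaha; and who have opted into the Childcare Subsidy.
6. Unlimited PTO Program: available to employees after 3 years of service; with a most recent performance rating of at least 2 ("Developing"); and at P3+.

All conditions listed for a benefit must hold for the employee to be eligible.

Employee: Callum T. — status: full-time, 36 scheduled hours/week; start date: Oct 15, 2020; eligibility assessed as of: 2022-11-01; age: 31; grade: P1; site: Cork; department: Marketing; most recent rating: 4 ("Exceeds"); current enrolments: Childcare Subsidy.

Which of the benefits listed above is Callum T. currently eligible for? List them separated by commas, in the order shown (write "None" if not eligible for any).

Childcare Subsidy

Service from Oct 15, 2020 to 2022-11-01: 747 days.
Sabbatical Program — status full-time ✓ (not excluded); rating 4 ≥ 4 ✓; dept Marketing ✗ → not eligible.
Childcare Subsidy — status full-time ✓ (not excluded); rating 4 ≥ 3 ✓; 36 hrs/wk ≥ 15 ✓ → eligible.
Equipment Allowance — status full-time ✗ (requires part-time or seasonal) → not eligible.
Phone Allowance — status full-time ✓ (not excluded); site Cork ✗ (not Denver) → not eligible.
Stock Option Plan — grade P1 < P4 ✗ → not eligible.
Unlimited PTO Program — service 747 days < 3 years (≈1095 days) ✗ → not eligible.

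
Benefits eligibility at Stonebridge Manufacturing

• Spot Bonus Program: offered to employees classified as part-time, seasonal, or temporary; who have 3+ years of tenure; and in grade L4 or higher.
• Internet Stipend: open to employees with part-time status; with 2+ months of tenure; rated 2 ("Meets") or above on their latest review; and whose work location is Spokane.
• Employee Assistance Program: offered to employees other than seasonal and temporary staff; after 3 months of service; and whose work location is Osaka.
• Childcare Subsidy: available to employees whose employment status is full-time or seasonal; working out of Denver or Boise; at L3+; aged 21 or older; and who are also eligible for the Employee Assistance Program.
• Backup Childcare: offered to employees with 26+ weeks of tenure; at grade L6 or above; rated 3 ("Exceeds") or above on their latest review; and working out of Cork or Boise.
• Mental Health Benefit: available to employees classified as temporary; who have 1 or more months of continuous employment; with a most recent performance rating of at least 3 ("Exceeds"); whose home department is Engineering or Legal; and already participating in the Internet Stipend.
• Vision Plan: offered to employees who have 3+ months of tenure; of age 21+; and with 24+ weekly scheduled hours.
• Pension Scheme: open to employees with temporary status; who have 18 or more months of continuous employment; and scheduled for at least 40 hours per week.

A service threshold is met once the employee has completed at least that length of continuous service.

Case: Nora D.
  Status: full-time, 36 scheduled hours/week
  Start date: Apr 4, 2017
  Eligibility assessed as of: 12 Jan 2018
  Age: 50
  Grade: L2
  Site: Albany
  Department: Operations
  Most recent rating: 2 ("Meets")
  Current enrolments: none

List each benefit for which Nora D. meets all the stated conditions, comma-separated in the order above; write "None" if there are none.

Service from Apr 4, 2017 to 12 Jan 2018: 283 days.
Spot Bonus Program — status full-time ✗ (requires part-time, seasonal, or temporary) → not eligible.
Internet Stipend — status full-time ✗ (requires part-time) → not eligible.
Employee Assistance Program — status full-time ✓ (not excluded); service 283 days ≥ 3 months (≈90 days) ✓; site Albany ✗ (not Osaka) → not eligible.
Childcare Subsidy — status full-time ✓; site Albany ✗ (not Denver or Boise) → not eligible.
Backup Childcare — service 283 days ≥ 26 weeks (≈182 days) ✓; grade L2 < L6 ✗ → not eligible.
Mental Health Benefit — status full-time ✗ (requires temporary) → not eligible.
Vision Plan — service 283 days ≥ 3 months (≈90 days) ✓; age 50 ≥ 21 ✓; 36 hrs/wk ≥ 24 ✓ → eligible.
Pension Scheme — status full-time ✗ (requires temporary) → not eligible.

Vision Plan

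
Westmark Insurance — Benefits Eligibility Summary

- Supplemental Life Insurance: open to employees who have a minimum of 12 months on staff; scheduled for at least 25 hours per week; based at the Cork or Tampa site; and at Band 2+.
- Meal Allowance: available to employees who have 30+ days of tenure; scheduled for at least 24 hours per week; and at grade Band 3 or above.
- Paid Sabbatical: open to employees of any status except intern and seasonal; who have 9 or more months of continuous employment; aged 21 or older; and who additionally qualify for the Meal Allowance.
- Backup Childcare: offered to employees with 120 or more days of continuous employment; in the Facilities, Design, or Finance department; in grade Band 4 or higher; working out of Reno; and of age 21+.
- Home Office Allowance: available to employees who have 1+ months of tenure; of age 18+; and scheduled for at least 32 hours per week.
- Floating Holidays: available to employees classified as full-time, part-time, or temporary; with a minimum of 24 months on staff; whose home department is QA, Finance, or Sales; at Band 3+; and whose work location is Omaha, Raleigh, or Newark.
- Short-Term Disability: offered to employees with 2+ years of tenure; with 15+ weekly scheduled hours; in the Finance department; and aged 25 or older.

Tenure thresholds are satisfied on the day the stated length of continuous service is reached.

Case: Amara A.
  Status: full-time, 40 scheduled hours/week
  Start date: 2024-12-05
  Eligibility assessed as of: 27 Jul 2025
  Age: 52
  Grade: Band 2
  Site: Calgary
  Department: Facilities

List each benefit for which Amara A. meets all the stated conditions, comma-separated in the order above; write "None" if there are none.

Service from 2024-12-05 to 27 Jul 2025: 234 days.
Supplemental Life Insurance — service 234 days < 12 months (≈360 days) ✗ → not eligible.
Meal Allowance — service 234 days ≥ 30 days ✓; 40 hrs/wk ≥ 24 ✓; grade Band 2 < Band 3 ✗ → not eligible.
Paid Sabbatical — status full-time ✓ (not excluded); service 234 days < 9 months (≈270 days) ✗ → not eligible.
Backup Childcare — service 234 days ≥ 120 days ✓; dept Facilities ✓; grade Band 2 < Band 4 ✗ → not eligible.
Home Office Allowance — service 234 days ≥ 1 month (≈30 days) ✓; age 52 ≥ 18 ✓; 40 hrs/wk ≥ 32 ✓ → eligible.
Floating Holidays — status full-time ✓; service 234 days < 24 months (≈720 days) ✗ → not eligible.
Short-Term Disability — service 234 days < 2 years (≈730 days) ✗ → not eligible.

Home Office Allowance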